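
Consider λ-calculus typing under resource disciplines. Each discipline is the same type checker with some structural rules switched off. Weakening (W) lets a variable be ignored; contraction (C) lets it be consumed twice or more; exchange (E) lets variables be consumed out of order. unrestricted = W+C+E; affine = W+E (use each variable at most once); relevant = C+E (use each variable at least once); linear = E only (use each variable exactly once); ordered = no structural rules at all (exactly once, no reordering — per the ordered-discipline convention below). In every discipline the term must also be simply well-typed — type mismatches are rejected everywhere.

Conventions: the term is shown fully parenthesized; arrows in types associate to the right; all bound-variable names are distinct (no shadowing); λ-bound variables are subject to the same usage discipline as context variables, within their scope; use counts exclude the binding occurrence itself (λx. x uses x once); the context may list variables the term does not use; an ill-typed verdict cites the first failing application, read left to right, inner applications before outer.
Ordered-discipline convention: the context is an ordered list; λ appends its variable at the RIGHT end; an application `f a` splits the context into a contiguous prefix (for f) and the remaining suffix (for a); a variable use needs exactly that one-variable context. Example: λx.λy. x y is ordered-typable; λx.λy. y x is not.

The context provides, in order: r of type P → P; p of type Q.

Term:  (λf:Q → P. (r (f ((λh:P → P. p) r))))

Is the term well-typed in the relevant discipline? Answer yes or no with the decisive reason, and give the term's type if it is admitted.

no — needs weakening: h unused
counts: r=2, p=1, f (bound)=1, h (bound)=0
use order (left to right): r, f, p, r
typing: ✓ — (Q → P) → P
summary: ordered ✗ | linear ✗ | affine ✗ | relevant ✗ | unrestricted ✓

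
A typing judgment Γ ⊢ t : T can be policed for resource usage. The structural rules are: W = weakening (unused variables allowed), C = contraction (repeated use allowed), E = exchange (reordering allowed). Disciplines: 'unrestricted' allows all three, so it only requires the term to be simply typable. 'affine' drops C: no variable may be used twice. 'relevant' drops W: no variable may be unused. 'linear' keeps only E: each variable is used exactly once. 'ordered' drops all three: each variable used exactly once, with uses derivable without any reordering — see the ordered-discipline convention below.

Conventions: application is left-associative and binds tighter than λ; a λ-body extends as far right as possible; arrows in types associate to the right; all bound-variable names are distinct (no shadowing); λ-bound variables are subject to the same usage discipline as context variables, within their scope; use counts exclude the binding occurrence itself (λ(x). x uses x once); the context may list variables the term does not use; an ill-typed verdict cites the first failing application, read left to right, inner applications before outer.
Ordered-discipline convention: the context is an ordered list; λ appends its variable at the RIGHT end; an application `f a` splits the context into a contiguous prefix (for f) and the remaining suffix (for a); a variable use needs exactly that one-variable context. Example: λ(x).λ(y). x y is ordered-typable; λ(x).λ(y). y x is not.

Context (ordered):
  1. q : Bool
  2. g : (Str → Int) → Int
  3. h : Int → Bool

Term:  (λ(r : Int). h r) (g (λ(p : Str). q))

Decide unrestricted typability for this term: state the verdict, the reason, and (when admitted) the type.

no — a type mismatch blocks all five
usage: q: 1, g: 1, h: 1, r (λ-bound): 1, p (λ-bound): 0
uses in reading order: h, r, g, q
typing: ill-typed: argument of type Str → Bool where Str → Int is required
summary: ordered ✗; linear ✗; affine ✗; relevant ✗; unrestricted ✗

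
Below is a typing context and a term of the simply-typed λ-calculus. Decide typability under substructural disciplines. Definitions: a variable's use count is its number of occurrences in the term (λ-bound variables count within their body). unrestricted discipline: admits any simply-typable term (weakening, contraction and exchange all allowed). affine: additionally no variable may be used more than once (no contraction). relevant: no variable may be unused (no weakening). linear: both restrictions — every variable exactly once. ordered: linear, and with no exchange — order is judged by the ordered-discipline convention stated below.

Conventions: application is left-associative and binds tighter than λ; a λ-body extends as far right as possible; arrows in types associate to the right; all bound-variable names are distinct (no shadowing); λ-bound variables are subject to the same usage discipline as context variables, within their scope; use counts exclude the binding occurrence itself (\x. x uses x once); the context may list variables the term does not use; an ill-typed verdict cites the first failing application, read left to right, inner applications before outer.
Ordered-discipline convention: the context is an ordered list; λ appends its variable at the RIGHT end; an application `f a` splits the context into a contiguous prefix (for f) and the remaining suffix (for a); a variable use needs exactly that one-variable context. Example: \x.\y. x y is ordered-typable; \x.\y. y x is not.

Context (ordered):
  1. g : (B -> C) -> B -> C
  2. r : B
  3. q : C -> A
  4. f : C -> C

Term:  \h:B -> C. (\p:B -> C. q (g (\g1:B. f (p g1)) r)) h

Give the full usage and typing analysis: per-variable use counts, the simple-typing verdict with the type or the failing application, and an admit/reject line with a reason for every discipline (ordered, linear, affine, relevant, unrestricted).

use counts: g: 1×, r: 1×, q: 1×, f: 1×, h (λ-bound): 1×, p (λ-bound): 1×, g1 (λ-bound): 1×
order of uses: q, g, f, p, g1, r, h
typing: well-typed at (B -> C) -> A
ordered: ✗ — use order q, g, f, p, g1, r, h needs exchange
linear: ✓ — single use per variable (g, r, q, f, h, p, g1)
affine: ✓ — no duplicate uses among g, r, q, f, h, p, g1
relevant: ✓ — at least one use each (g, r, q, f, h, p, g1)
unrestricted: ✓ — well-typed at (B -> C) -> A; no restrictions here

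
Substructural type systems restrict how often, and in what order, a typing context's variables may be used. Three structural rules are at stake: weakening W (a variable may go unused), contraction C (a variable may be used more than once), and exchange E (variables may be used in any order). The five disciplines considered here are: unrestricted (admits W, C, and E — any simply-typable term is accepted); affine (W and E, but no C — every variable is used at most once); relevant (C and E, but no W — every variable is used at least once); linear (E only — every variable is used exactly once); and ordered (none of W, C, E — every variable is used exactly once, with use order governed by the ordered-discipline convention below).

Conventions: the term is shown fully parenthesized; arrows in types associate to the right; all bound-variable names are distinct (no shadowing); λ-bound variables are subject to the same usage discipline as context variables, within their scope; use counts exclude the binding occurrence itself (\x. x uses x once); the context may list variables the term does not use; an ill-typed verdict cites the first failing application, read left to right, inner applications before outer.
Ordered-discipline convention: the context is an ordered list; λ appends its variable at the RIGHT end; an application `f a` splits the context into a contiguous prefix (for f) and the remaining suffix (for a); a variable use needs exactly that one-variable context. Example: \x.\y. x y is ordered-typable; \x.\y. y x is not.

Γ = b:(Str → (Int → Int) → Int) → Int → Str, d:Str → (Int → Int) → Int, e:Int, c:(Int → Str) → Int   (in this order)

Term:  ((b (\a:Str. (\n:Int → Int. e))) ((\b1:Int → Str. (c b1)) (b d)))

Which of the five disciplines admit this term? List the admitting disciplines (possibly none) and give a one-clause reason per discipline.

accepted by: unrestricted
use counts: b: 2, d: 1, e: 1, c: 1, a (λ-bound): 0, n (λ-bound): 0, b1 (λ-bound): 1
uses in reading order: b, e, c, b1, b, d
typing: the term checks, with type Str
ordered: ✗, needs contraction — b ×2; unused: a, n — weakening required
linear: ✗, needs contraction — b ×2; unused: a, n — weakening required
affine: ✗, needs contraction — b ×2
relevant: ✗, unused: a, n — weakening required
unrestricted: ✓, simply typable at Str; W, C, E all held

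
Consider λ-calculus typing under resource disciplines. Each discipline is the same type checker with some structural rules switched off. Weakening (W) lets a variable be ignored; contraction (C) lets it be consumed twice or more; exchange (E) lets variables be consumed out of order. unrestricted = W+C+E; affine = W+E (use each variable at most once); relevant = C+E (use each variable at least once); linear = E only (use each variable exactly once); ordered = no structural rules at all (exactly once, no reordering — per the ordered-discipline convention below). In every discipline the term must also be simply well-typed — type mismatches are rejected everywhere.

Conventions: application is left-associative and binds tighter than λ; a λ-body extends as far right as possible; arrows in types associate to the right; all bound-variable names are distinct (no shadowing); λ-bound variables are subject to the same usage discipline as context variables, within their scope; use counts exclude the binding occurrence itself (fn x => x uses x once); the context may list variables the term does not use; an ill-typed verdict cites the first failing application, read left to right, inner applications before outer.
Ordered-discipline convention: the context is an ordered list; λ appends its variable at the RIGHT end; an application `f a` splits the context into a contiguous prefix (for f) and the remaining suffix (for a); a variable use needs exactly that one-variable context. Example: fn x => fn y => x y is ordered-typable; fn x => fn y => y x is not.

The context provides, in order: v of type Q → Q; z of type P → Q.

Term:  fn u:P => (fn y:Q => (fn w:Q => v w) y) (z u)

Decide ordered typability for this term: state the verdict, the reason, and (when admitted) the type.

yes — v, z, u, y, w once each; derivable with no W/C/E; term : P → Q
variable uses: v: 1×, z: 1×, u (bound): 1×, y (bound): 1×, w (bound): 1×
order of uses: v, w, y, z, u
typing: ✓ — P → Q
across the five disciplines: ordered ✓ · linear ✓ · affine ✓ · relevant ✓ · unrestricted ✓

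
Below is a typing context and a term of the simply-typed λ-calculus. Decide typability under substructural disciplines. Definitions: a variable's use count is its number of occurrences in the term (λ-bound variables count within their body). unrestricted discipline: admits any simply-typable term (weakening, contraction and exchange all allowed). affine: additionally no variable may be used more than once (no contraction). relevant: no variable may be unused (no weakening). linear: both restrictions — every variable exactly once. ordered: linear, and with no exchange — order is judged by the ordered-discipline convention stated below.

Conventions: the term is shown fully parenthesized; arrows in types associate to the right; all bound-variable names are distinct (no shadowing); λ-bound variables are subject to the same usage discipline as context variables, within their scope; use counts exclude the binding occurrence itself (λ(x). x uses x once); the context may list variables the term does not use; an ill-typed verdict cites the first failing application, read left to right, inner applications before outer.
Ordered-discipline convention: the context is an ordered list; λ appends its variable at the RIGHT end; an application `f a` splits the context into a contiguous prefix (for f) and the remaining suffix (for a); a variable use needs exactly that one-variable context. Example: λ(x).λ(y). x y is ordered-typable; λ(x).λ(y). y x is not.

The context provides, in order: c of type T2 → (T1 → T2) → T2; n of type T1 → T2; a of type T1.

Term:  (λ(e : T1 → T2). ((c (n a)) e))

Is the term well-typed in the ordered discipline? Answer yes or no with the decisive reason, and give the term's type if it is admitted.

yes — single-use (c, n, a, e), ordered derivation ok; term : (T1 → T2) → T2
usage: c=1; n=1; a=1; e [bound]=1
uses in reading order: c, n, a, e
typing: well-typed at (T1 → T2) → T2
per-discipline verdicts: ordered ✓, linear ✓, affine ✓, relevant ✓, unrestricted ✓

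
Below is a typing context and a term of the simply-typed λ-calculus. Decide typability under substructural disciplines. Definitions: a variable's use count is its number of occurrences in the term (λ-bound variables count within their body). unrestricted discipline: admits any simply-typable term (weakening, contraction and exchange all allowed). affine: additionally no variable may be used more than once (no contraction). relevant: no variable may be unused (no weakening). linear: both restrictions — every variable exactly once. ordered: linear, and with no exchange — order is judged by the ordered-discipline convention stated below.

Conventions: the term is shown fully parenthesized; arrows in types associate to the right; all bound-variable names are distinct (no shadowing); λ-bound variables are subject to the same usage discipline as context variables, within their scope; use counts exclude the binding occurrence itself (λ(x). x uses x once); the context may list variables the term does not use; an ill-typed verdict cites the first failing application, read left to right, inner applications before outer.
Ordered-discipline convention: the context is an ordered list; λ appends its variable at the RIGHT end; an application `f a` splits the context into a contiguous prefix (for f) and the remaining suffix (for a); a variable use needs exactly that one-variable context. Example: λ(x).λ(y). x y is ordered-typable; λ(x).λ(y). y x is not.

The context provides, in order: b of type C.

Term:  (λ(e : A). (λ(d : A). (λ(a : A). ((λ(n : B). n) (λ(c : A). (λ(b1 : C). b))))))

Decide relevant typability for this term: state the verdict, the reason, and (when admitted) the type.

no — the type mismatch rejects it
variable uses: b=1, e (bound)=0, d (bound)=0, a (bound)=0, n (bound)=1, c (bound)=0, b1 (bound)=0
use order (left to right): n, b
typing: ill-typed: an argument A -> C -> C mismatches the expected B
per-discipline verdicts: ordered ✗ · linear ✗ · affine ✗ · relevant ✗ · unrestricted ✗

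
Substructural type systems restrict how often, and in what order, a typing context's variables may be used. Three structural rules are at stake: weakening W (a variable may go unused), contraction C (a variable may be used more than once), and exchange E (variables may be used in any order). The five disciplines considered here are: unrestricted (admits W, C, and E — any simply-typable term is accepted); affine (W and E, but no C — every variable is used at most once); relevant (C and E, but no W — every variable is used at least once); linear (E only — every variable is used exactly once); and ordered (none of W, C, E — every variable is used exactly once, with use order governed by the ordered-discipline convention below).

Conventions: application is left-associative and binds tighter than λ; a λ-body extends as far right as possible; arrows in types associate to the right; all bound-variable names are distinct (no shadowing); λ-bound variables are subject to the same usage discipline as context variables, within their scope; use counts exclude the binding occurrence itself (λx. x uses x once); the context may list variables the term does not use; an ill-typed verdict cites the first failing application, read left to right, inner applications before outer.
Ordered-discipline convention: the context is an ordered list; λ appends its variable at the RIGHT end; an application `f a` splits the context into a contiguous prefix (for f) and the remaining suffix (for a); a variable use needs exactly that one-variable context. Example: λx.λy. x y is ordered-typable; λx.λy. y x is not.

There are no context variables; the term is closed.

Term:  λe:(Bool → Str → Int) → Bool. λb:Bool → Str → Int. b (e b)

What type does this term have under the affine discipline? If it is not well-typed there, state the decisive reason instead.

not well-typed under affine — b ×2 used more than once (contraction)
counts: e [bound]: 1; b [bound]: 2
order of uses: b, e, b
typing: ✓ — ((Bool → Str → Int) → Bool) → (Bool → Str → Int) → Str → Int
summary: ordered ✗; linear ✗; affine ✗; relevant ✓; unrestricted ✓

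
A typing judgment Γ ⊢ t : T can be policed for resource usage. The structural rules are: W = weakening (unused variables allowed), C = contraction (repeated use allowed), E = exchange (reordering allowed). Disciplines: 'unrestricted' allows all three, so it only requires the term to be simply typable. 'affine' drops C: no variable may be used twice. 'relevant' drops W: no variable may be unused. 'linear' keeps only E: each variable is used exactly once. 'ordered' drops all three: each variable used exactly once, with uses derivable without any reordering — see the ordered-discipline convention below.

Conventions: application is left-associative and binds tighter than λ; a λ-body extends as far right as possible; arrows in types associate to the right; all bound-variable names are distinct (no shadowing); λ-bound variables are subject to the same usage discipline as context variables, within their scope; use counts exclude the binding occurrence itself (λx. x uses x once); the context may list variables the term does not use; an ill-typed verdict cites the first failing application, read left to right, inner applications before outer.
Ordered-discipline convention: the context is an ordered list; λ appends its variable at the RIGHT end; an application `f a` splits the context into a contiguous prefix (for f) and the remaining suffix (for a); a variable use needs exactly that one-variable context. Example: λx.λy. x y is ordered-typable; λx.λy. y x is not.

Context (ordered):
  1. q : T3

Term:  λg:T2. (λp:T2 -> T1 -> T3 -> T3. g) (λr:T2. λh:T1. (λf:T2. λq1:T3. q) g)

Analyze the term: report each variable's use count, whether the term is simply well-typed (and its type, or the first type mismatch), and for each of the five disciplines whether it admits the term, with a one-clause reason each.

variable uses: q: 1×, g (λ-bound): 2×, p (λ-bound): 0×, r (λ-bound): 0×, h (λ-bound): 0×, f (λ-bound): 0×, q1 (λ-bound): 0×
uses in reading order: g, q, g
typing: the term checks, with type T2 -> T2
ordered: ✗, needs contraction — g ×2; p, r, h, f, q1 left unused
linear: ✗, needs contraction — g ×2; p, r, h, f, q1 left unused
affine: ✗, needs contraction — g ×2
relevant: ✗, p, r, h, f, q1 left unused
unrestricted: ✓, typability at T2 -> T2 is all that's needed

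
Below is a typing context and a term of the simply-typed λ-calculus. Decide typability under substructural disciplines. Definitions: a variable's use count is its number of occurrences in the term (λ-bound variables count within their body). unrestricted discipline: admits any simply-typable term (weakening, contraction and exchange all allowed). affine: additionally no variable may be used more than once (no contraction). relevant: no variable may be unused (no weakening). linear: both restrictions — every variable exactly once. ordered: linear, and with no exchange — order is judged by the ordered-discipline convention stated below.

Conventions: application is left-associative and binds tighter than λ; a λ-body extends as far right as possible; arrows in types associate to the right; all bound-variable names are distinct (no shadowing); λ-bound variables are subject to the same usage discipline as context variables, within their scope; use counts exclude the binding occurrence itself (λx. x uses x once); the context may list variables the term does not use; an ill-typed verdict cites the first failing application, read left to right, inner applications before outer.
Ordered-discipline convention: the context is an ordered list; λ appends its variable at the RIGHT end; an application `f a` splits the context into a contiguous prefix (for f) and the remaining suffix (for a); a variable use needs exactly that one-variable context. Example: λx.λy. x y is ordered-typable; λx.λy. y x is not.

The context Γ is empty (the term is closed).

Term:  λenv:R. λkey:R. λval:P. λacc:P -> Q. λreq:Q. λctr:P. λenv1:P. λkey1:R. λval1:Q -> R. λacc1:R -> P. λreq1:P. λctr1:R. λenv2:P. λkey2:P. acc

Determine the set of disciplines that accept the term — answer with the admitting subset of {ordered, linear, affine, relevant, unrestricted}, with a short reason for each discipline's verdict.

admitting disciplines: affine, unrestricted
usage: env (bound): 0, key (bound): 0, val (bound): 0, acc (bound): 1, req (bound): 0, ctr (bound): 0, env1 (bound): 0, key1 (bound): 0, val1 (bound): 0, acc1 (bound): 0, req1 (bound): 0, ctr1 (bound): 0, env2 (bound): 0, key2 (bound): 0
uses in reading order: acc
typing: well-typed at R -> R -> P -> (P -> Q) -> Q -> P -> P -> R -> (Q -> R) -> (R -> P) -> P -> R -> P -> P -> P -> Q
ordered ✗ (needs weakening: env, key, val, req, ctr, env1, key1, val1, acc1, req1, ctr1, env2, key2 unused)
linear ✗ (needs weakening: env, key, val, req, ctr, env1, key1, val1, acc1, req1, ctr1, env2, key2 unused)
affine ✓ (env, key, val, acc, req, ctr, env1, key1, val1, acc1, req1, ctr1, env2, key2: no repeats, contraction unneeded)
relevant ✗ (needs weakening: env, key, val, req, ctr, env1, key1, val1, acc1, req1, ctr1, env2, key2 unused)
unrestricted ✓ (well-typed at R -> R -> P -> (P -> Q) -> Q -> P -> P -> R -> (Q -> R) -> (R -> P) -> P -> R -> P -> P -> P -> Q; no restrictions here)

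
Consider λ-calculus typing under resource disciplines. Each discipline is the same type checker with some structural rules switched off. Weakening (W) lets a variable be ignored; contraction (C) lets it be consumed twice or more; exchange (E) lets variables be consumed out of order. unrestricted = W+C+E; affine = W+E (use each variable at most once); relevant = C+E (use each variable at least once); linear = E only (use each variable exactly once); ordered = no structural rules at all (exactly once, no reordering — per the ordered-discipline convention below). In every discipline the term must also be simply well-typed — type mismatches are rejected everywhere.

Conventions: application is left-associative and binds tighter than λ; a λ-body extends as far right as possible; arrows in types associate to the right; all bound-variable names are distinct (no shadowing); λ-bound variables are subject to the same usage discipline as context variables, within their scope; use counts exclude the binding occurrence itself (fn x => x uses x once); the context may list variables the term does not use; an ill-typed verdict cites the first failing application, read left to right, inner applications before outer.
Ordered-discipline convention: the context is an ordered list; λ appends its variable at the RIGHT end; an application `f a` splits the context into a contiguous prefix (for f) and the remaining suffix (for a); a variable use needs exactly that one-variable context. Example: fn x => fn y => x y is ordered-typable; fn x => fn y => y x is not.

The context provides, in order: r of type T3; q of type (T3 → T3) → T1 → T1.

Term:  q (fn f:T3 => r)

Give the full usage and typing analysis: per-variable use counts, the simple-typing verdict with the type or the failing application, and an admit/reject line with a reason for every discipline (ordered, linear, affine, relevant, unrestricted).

use counts: r ×1, q ×1, f [bound] ×0
uses in reading order: q, r
typing: well-typed at T1 → T1
ordered: ✗ — f left unused
linear: ✗ — f left unused
affine: ✓ — none of r, q, f used more than once
relevant: ✗ — f left unused
unrestricted: ✓ — well-typed at T1 → T1; no restrictions here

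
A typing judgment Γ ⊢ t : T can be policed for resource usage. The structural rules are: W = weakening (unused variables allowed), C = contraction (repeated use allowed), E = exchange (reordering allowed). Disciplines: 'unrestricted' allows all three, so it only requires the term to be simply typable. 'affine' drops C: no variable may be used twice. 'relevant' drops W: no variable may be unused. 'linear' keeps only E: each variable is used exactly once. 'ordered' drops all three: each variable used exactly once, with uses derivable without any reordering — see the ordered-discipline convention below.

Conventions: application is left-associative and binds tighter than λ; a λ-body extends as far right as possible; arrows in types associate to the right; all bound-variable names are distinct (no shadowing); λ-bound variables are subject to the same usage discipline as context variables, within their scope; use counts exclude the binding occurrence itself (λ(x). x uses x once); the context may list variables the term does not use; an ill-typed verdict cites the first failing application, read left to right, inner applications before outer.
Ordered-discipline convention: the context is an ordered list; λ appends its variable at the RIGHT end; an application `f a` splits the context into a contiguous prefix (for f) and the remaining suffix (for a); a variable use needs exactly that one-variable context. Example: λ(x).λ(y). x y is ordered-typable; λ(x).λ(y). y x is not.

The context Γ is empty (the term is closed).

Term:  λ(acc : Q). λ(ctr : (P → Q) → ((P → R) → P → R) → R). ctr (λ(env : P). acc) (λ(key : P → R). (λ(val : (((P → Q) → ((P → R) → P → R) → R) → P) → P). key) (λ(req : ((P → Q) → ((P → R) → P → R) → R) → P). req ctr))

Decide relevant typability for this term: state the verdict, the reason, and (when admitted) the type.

no — needs weakening: env, val unused
usage: acc [bound]: 1, ctr [bound]: 2, env [bound]: 0, key [bound]: 1, val [bound]: 0, req [bound]: 1
left-to-right use order: ctr, acc, key, req, ctr
typing: ✓ — Q → ((P → Q) → ((P → R) → P → R) → R) → R
all disciplines: ordered ✗, linear ✗, affine ✗, relevant ✗, unrestricted ✓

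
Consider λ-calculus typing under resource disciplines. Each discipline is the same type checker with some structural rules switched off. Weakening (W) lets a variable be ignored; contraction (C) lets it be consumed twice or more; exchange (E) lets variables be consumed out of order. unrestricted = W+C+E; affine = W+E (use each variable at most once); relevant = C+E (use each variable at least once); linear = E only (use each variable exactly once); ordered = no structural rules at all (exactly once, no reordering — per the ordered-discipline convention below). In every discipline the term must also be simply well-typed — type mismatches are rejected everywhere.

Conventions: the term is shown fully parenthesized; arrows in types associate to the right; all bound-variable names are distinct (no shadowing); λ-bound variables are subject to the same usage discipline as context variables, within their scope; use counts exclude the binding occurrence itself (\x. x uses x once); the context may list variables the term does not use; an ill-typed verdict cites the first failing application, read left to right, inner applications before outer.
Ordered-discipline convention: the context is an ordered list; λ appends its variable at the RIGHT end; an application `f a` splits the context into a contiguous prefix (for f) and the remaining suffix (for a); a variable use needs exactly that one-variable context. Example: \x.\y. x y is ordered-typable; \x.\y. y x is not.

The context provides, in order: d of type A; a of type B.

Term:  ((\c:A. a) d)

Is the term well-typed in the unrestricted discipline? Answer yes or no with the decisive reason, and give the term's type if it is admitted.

yes — well-typed at B; no restrictions here; term : B
usage: d ×1, a ×1, c [bound] ×0
use order (left to right): a, d
typing: well-typed — term : B
across the five disciplines: ordered ✗, linear ✗, affine ✓, relevant ✗, unrestricted ✓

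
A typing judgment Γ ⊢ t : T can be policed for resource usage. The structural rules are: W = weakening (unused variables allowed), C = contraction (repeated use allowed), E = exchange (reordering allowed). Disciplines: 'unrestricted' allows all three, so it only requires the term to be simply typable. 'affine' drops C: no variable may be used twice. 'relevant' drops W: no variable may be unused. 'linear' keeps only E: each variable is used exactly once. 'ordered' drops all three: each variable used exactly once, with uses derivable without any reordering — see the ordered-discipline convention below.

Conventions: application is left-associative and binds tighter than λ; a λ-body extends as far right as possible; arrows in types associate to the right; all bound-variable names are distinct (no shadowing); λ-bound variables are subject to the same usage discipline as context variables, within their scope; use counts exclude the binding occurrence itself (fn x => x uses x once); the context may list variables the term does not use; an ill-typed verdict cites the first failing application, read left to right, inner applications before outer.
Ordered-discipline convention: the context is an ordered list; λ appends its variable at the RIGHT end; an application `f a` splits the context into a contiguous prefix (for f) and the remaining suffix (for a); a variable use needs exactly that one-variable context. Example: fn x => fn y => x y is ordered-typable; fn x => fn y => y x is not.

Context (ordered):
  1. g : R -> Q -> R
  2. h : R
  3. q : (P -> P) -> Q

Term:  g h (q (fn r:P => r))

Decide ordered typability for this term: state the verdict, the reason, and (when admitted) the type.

yes — one use each (g, h, q, r); ordered split holds; term : R
usage: g: 1×; h: 1×; q: 1×; r (bound): 1×
order of uses: g, h, q, r
typing: the term checks, with type R
across the five disciplines: ordered ✓, linear ✓, affine ✓, relevant ✓, unrestricted ✓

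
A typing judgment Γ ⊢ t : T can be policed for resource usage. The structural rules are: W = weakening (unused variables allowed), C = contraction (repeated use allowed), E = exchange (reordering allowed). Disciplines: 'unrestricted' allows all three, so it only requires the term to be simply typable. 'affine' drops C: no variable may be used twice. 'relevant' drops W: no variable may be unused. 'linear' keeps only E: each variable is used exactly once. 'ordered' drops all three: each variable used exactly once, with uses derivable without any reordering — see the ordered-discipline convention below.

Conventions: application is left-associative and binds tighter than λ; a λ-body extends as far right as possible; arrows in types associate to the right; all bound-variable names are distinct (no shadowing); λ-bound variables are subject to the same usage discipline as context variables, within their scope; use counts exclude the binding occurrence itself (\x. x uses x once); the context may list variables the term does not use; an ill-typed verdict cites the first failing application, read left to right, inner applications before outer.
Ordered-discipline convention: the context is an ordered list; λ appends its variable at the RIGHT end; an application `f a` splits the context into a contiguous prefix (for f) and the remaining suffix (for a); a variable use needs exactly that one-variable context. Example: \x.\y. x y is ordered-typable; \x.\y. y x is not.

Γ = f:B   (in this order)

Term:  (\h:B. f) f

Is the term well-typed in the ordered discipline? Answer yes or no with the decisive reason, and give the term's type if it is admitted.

no — repeated use of f ×2; h never used (weakening)
counts: f ×2, h [bound] ×0
use order (left to right): f, f
typing: well-typed at B
all disciplines: ordered ✗, linear ✗, affine ✗, relevant ✗, unrestricted ✓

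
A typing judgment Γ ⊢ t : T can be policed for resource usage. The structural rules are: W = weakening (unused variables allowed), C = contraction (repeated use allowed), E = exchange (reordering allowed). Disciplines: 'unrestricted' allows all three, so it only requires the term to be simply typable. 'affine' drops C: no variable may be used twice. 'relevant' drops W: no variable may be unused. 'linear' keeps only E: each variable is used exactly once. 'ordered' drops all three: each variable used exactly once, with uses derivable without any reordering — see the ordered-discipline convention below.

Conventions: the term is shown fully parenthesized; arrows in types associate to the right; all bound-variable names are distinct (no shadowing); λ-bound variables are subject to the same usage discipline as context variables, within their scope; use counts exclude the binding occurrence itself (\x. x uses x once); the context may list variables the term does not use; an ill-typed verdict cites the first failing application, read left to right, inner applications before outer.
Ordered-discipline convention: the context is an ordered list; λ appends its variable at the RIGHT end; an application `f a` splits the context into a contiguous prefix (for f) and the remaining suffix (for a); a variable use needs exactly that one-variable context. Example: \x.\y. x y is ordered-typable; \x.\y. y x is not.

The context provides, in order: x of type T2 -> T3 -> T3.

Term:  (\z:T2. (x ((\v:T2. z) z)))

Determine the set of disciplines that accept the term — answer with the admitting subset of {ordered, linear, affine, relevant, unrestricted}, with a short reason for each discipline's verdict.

accepted by: unrestricted
usage: x=1; z (λ-bound)=2; v (λ-bound)=0
uses in reading order: x, z, z
typing: ✓ — T2 -> T3 -> T3
ordered: ✗, needs contraction — z ×2; unused: v — weakening required
linear: ✗, needs contraction — z ×2; unused: v — weakening required
affine: ✗, needs contraction — z ×2
relevant: ✗, unused: v — weakening required
unrestricted: ✓, typability at T2 -> T3 -> T3 is all that's needed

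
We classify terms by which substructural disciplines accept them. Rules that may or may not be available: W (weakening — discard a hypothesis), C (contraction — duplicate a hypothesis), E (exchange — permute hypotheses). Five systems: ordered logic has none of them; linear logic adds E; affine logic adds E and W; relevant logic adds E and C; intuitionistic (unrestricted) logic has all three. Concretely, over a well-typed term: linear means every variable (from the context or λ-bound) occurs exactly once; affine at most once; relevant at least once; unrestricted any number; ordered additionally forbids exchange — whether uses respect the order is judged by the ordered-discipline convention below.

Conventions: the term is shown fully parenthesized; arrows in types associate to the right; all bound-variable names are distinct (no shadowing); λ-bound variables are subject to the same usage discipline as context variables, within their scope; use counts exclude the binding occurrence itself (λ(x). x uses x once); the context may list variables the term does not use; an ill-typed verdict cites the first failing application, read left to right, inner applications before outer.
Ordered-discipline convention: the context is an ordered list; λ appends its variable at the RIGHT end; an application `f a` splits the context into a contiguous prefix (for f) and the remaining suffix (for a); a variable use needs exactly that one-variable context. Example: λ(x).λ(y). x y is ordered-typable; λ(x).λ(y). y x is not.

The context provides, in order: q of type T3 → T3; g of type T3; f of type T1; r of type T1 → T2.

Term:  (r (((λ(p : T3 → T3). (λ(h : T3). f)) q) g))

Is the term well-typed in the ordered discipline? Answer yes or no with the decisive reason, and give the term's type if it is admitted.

no — p, h never used (weakening)
usage: q: 1×; g: 1×; f: 1×; r: 1×; p (λ-bound): 0×; h (λ-bound): 0×
uses in reading order: r, f, q, g
typing: the term checks, with type T2
per-discipline verdicts: ordered ✗ · linear ✗ · affine ✓ · relevant ✗ · unrestricted ✓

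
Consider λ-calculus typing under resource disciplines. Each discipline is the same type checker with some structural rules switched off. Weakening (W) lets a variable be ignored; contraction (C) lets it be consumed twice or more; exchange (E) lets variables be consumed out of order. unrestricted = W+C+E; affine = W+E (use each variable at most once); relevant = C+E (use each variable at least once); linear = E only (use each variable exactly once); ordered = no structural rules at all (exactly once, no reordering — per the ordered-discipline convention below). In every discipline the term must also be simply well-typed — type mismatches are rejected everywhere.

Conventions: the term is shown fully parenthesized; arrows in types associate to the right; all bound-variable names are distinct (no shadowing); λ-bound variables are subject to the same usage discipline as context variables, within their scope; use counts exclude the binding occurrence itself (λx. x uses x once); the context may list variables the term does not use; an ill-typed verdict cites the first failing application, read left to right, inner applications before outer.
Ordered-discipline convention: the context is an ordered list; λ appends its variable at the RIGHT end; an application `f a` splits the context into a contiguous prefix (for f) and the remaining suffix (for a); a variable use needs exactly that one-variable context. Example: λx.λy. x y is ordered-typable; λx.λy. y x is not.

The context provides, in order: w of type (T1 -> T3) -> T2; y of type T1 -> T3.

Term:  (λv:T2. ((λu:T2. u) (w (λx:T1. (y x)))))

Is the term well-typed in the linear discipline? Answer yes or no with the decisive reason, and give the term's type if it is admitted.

no — v never used (weakening)
variable uses: w ×1; y ×1; v (λ-bound) ×0; u (λ-bound) ×1; x (λ-bound) ×1
use order (left to right): u, w, y, x
typing: well-typed — term : T2 -> T2
all disciplines: ordered ✗, linear ✗, affine ✓, relevant ✗, unrestricted ✓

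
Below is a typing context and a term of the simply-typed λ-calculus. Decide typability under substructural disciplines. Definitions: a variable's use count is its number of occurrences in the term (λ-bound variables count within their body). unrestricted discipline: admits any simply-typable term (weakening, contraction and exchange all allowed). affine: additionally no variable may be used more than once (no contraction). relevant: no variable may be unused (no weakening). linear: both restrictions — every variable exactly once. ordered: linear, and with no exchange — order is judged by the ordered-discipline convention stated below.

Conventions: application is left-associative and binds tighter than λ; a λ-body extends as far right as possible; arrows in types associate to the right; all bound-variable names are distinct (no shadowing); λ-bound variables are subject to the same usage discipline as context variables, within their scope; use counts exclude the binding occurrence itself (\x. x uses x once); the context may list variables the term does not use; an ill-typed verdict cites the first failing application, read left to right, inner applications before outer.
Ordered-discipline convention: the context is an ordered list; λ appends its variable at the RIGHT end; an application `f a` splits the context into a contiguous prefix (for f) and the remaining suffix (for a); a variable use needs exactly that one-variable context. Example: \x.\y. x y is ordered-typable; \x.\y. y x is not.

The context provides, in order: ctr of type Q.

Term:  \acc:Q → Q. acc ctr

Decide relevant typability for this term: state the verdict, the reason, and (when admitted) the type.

yes — at least one use each (ctr, acc); term : (Q → Q) → Q
use counts: ctr ×1, acc [bound] ×1
order of uses: acc, ctr
typing: well-typed — term : (Q → Q) → Q
summary: ordered ✗ | linear ✓ | affine ✓ | relevant ✓ | unrestricted ✓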